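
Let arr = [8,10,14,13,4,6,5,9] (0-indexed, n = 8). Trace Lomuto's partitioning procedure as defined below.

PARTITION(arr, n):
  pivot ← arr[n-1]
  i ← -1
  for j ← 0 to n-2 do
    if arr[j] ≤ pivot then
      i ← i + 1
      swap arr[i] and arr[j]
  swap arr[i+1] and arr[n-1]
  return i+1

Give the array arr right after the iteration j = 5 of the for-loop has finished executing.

pivot=9, i=-1
j=0: 8≤9, i=0, swap(0,0) ⇒ [8,10,14,13,4,6,5,9]
j=1: 10>9, skip
j=2: 14>9, skip
j=3: 13>9, skip
j=4: 4≤9, i=1, swap(1,4) ⇒ [8,4,14,13,10,6,5,9]
j=5: 6≤9, i=2, swap(2,5) ⇒ [8,4,6,13,10,14,5,9]
(after j=5) arr = [8,4,6,13,10,14,5,9]

[8,4,6,13,10,14,5,9]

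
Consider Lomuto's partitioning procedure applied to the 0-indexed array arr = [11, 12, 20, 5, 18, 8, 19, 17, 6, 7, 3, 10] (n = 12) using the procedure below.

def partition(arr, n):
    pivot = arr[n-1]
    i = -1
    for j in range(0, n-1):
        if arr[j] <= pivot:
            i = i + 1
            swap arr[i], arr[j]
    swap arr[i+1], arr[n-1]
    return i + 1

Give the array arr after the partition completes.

[5, 8, 6, 7, 3, 10, 19, 17, 20, 11, 18, 12]

pivot = arr[11] = 10; i = -1
j=0: arr[0]=11 > 10 → no swap
j=1: arr[1]=12 > 10 → no swap
j=2: arr[2]=20 > 10 → no swap
j=3: arr[3]=5 ≤ 10 → i=0, swap arr[0],arr[3] → [5, 12, 20, 11, 18, 8, 19, 17, 6, 7, 3, 10]
j=4: arr[4]=18 > 10 → no swap
j=5: arr[5]=8 ≤ 10 → i=1, swap arr[1],arr[5] → [5, 8, 20, 11, 18, 12, 19, 17, 6, 7, 3, 10]
j=6: arr[6]=19 > 10 → no swap
j=7: arr[7]=17 > 10 → no swap
j=8: arr[8]=6 ≤ 10 → i=2, swap arr[2],arr[8] → [5, 8, 6, 11, 18, 12, 19, 17, 20, 7, 3, 10]
j=9: arr[9]=7 ≤ 10 → i=3, swap arr[3],arr[9] → [5, 8, 6, 7, 18, 12, 19, 17, 20, 11, 3, 10]
j=10: arr[10]=3 ≤ 10 → i=4, swap arr[4],arr[10] → [5, 8, 6, 7, 3, 12, 19, 17, 20, 11, 18, 10]
final swap arr[5],arr[11] → [5, 8, 6, 7, 3, 10, 19, 17, 20, 11, 18, 12]; return 5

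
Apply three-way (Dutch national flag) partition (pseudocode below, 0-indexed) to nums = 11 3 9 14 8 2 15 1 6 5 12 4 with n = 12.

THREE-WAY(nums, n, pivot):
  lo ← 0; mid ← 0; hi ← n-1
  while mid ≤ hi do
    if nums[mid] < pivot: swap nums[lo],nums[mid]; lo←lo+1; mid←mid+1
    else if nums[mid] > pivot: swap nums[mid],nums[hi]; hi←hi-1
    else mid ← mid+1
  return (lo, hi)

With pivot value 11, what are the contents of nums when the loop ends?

3 9 4 8 2 5 1 6 11 12 15 14

lo=0 mid=0 hi=11
11=11: mid=1
3<11: swap(0,1), lo=1 mid=2 ⇒ 3 11 9 14 8 2 15 1 6 5 12 4
9<11: swap(1,2), lo=2 mid=3 ⇒ 3 9 11 14 8 2 15 1 6 5 12 4
14>11: swap(3,11), hi=10 ⇒ 3 9 11 4 8 2 15 1 6 5 12 14
4<11: swap(2,3), lo=3 mid=4 ⇒ 3 9 4 11 8 2 15 1 6 5 12 14
8<11: swap(3,4), lo=4 mid=5 ⇒ 3 9 4 8 11 2 15 1 6 5 12 14
2<11: swap(4,5), lo=5 mid=6 ⇒ 3 9 4 8 2 11 15 1 6 5 12 14
15>11: swap(6,10), hi=9 ⇒ 3 9 4 8 2 11 12 1 6 5 15 14
12>11: swap(6,9), hi=8 ⇒ 3 9 4 8 2 11 5 1 6 12 15 14
5<11: swap(5,6), lo=6 mid=7 ⇒ 3 9 4 8 2 5 11 1 6 12 15 14
1<11: swap(6,7), lo=7 mid=8 ⇒ 3 9 4 8 2 5 1 11 6 12 15 14
6<11: swap(7,8), lo=8 mid=9 ⇒ 3 9 4 8 2 5 1 6 11 12 15 14
done. lo=8 hi=8; nums=3 9 4 8 2 5 1 6 11 12 15 14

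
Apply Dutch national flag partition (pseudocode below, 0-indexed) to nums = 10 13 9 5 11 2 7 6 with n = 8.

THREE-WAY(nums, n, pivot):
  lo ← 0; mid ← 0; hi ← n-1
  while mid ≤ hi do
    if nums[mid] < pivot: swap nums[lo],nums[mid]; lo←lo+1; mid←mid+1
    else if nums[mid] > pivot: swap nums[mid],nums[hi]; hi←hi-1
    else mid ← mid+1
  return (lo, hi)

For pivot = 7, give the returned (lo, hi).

(3, 3)

lo=0 mid=0 hi=7
10>7: swap(0,7), hi=6 ⇒ 6 13 9 5 11 2 7 10
6<7: swap(0,0), lo=1 mid=1 ⇒ 6 13 9 5 11 2 7 10
13>7: swap(1,6), hi=5 ⇒ 6 7 9 5 11 2 13 10
7=7: mid=2
9>7: swap(2,5), hi=4 ⇒ 6 7 2 5 11 9 13 10
2<7: swap(1,2), lo=2 mid=3 ⇒ 6 2 7 5 11 9 13 10
5<7: swap(2,3), lo=3 mid=4 ⇒ 6 2 5 7 11 9 13 10
11>7: swap(4,4), hi=3 ⇒ 6 2 5 7 11 9 13 10
done. lo=3 hi=3; nums=6 2 5 7 11 9 13 10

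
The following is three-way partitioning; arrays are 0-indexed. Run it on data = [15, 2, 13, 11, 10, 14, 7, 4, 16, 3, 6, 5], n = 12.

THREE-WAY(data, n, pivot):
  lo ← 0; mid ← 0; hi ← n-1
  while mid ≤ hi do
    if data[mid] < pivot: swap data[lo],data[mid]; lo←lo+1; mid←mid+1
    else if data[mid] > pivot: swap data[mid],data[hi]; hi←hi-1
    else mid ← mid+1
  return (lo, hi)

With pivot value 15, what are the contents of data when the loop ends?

[2, 13, 11, 10, 14, 7, 4, 5, 3, 6, 15, 16]

pivot = 15; lo=0, mid=0, hi=11
data[mid]=15=15: mid=1
data[mid]=2<15: swap data[0],data[1]; lo=1,mid=2 → [2, 15, 13, 11, 10, 14, 7, 4, 16, 3, 6, 5]
data[mid]=13<15: swap data[1],data[2]; lo=2,mid=3 → [2, 13, 15, 11, 10, 14, 7, 4, 16, 3, 6, 5]
data[mid]=11<15: swap data[2],data[3]; lo=3,mid=4 → [2, 13, 11, 15, 10, 14, 7, 4, 16, 3, 6, 5]
data[mid]=10<15: swap data[3],data[4]; lo=4,mid=5 → [2, 13, 11, 10, 15, 14, 7, 4, 16, 3, 6, 5]
data[mid]=14<15: swap data[4],data[5]; lo=5,mid=6 → [2, 13, 11, 10, 14, 15, 7, 4, 16, 3, 6, 5]
data[mid]=7<15: swap data[5],data[6]; lo=6,mid=7 → [2, 13, 11, 10, 14, 7, 15, 4, 16, 3, 6, 5]
data[mid]=4<15: swap data[6],data[7]; lo=7,mid=8 → [2, 13, 11, 10, 14, 7, 4, 15, 16, 3, 6, 5]
data[mid]=16>15: swap data[8],data[11]; hi=10 → [2, 13, 11, 10, 14, 7, 4, 15, 5, 3, 6, 16]
data[mid]=5<15: swap data[7],data[8]; lo=8,mid=9 → [2, 13, 11, 10, 14, 7, 4, 5, 15, 3, 6, 16]
data[mid]=3<15: swap data[8],data[9]; lo=9,mid=10 → [2, 13, 11, 10, 14, 7, 4, 5, 3, 15, 6, 16]
data[mid]=6<15: swap data[9],data[10]; lo=10,mid=11 → [2, 13, 11, 10, 14, 7, 4, 5, 3, 6, 15, 16]
end: lo=10, hi=10; data = [2, 13, 11, 10, 14, 7, 4, 5, 3, 6, 15, 16]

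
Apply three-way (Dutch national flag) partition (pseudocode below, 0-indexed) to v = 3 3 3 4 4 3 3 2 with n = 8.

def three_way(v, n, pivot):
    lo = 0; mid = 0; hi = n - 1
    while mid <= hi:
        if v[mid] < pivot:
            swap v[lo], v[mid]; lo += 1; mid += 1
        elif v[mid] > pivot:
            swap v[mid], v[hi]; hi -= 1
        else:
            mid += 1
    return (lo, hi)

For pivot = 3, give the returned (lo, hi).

pivot = 3; lo=0, mid=0, hi=7
v[mid]=3=3: mid=1
v[mid]=3=3: mid=2
v[mid]=3=3: mid=3
v[mid]=4>3: swap v[3],v[7]; hi=6 → 3 3 3 2 4 3 3 4
v[mid]=2<3: swap v[0],v[3]; lo=1,mid=4 → 2 3 3 3 4 3 3 4
v[mid]=4>3: swap v[4],v[6]; hi=5 → 2 3 3 3 3 3 4 4
v[mid]=3=3: mid=5
v[mid]=3=3: mid=6
end: lo=1, hi=5; v = 2 3 3 3 3 3 4 4

(1, 5)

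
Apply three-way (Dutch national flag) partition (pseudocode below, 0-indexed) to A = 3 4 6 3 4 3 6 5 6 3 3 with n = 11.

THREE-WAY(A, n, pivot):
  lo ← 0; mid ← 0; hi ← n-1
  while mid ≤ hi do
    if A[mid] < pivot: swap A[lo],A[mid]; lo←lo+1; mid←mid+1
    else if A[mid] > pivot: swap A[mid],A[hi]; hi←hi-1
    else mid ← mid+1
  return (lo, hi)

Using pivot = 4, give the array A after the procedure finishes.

pivot = 4; lo=0, mid=0, hi=10
A[mid]=3<4: swap A[0],A[0]; lo=1,mid=1 → 3 4 6 3 4 3 6 5 6 3 3
A[mid]=4=4: mid=2
A[mid]=6>4: swap A[2],A[10]; hi=9 → 3 4 3 3 4 3 6 5 6 3 6
A[mid]=3<4: swap A[1],A[2]; lo=2,mid=3 → 3 3 4 3 4 3 6 5 6 3 6
A[mid]=3<4: swap A[2],A[3]; lo=3,mid=4 → 3 3 3 4 4 3 6 5 6 3 6
A[mid]=4=4: mid=5
A[mid]=3<4: swap A[3],A[5]; lo=4,mid=6 → 3 3 3 3 4 4 6 5 6 3 6
A[mid]=6>4: swap A[6],A[9]; hi=8 → 3 3 3 3 4 4 3 5 6 6 6
A[mid]=3<4: swap A[4],A[6]; lo=5,mid=7 → 3 3 3 3 3 4 4 5 6 6 6
A[mid]=5>4: swap A[7],A[8]; hi=7 → 3 3 3 3 3 4 4 6 5 6 6
A[mid]=6>4: swap A[7],A[7]; hi=6 → 3 3 3 3 3 4 4 6 5 6 6
end: lo=5, hi=6; A = 3 3 3 3 3 4 4 6 5 6 6

3 3 3 3 3 4 4 6 5 6 6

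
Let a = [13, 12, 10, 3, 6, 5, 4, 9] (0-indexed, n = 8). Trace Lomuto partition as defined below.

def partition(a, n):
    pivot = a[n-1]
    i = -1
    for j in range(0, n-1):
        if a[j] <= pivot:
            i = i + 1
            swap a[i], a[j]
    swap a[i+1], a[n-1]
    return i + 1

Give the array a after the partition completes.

pivot = a[7] = 9; i = -1
j=0: a[0]=13 > 9 → no swap
j=1: a[1]=12 > 9 → no swap
j=2: a[2]=10 > 9 → no swap
j=3: a[3]=3 ≤ 9 → i=0, swap a[0],a[3] → [3, 12, 10, 13, 6, 5, 4, 9]
j=4: a[4]=6 ≤ 9 → i=1, swap a[1],a[4] → [3, 6, 10, 13, 12, 5, 4, 9]
j=5: a[5]=5 ≤ 9 → i=2, swap a[2],a[5] → [3, 6, 5, 13, 12, 10, 4, 9]
j=6: a[6]=4 ≤ 9 → i=3, swap a[3],a[6] → [3, 6, 5, 4, 12, 10, 13, 9]
final swap a[4],a[7] → [3, 6, 5, 4, 9, 10, 13, 12]; return 4

[3, 6, 5, 4, 9, 10, 13, 12]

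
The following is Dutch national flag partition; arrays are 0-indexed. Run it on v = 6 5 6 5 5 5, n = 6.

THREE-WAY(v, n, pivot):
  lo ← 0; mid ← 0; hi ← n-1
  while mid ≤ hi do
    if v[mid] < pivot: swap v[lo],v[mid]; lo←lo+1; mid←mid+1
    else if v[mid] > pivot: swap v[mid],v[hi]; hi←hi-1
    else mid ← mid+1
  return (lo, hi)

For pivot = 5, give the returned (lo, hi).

lo=0 mid=0 hi=5
6>5: swap(0,5), hi=4 ⇒ 5 5 6 5 5 6
5=5: mid=1
5=5: mid=2
6>5: swap(2,4), hi=3 ⇒ 5 5 5 5 6 6
5=5: mid=3
5=5: mid=4
done. lo=0 hi=3; v=5 5 5 5 6 6

(0, 3)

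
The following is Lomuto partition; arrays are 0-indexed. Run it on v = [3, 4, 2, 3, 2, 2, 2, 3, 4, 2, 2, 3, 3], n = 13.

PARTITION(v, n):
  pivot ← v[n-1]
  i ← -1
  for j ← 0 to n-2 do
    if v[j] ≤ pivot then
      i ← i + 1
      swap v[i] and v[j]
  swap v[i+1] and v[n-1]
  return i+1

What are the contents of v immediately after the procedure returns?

pivot = v[12] = 3; i = -1
j=0: v[0]=3 ≤ 3 → i=0, swap v[0],v[0] (no change) → [3, 4, 2, 3, 2, 2, 2, 3, 4, 2, 2, 3, 3]
j=1: v[1]=4 > 3 → no swap
j=2: v[2]=2 ≤ 3 → i=1, swap v[1],v[2] → [3, 2, 4, 3, 2, 2, 2, 3, 4, 2, 2, 3, 3]
j=3: v[3]=3 ≤ 3 → i=2, swap v[2],v[3] → [3, 2, 3, 4, 2, 2, 2, 3, 4, 2, 2, 3, 3]
j=4: v[4]=2 ≤ 3 → i=3, swap v[3],v[4] → [3, 2, 3, 2, 4, 2, 2, 3, 4, 2, 2, 3, 3]
j=5: v[5]=2 ≤ 3 → i=4, swap v[4],v[5] → [3, 2, 3, 2, 2, 4, 2, 3, 4, 2, 2, 3, 3]
j=6: v[6]=2 ≤ 3 → i=5, swap v[5],v[6] → [3, 2, 3, 2, 2, 2, 4, 3, 4, 2, 2, 3, 3]
j=7: v[7]=3 ≤ 3 → i=6, swap v[6],v[7] → [3, 2, 3, 2, 2, 2, 3, 4, 4, 2, 2, 3, 3]
j=8: v[8]=4 > 3 → no swap
j=9: v[9]=2 ≤ 3 → i=7, swap v[7],v[9] → [3, 2, 3, 2, 2, 2, 3, 2, 4, 4, 2, 3, 3]
j=10: v[10]=2 ≤ 3 → i=8, swap v[8],v[10] → [3, 2, 3, 2, 2, 2, 3, 2, 2, 4, 4, 3, 3]
j=11: v[11]=3 ≤ 3 → i=9, swap v[9],v[11] → [3, 2, 3, 2, 2, 2, 3, 2, 2, 3, 4, 4, 3]
final swap v[10],v[12] → [3, 2, 3, 2, 2, 2, 3, 2, 2, 3, 3, 4, 4]; return 10

[3, 2, 3, 2, 2, 2, 3, 2, 2, 3, 3, 4, 4]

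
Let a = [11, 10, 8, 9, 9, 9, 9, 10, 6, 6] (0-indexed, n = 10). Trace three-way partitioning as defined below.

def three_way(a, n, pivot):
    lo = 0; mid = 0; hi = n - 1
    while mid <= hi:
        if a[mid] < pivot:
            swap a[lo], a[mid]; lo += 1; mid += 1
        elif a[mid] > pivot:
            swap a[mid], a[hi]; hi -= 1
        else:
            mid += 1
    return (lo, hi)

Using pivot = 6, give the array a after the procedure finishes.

[6, 6, 9, 9, 9, 9, 10, 8, 10, 11]

pivot = 6; lo=0, mid=0, hi=9
a[mid]=11>6: swap a[0],a[9]; hi=8 → [6, 10, 8, 9, 9, 9, 9, 10, 6, 11]
a[mid]=6=6: mid=1
a[mid]=10>6: swap a[1],a[8]; hi=7 → [6, 6, 8, 9, 9, 9, 9, 10, 10, 11]
a[mid]=6=6: mid=2
a[mid]=8>6: swap a[2],a[7]; hi=6 → [6, 6, 10, 9, 9, 9, 9, 8, 10, 11]
a[mid]=10>6: swap a[2],a[6]; hi=5 → [6, 6, 9, 9, 9, 9, 10, 8, 10, 11]
a[mid]=9>6: swap a[2],a[5]; hi=4 → [6, 6, 9, 9, 9, 9, 10, 8, 10, 11]
a[mid]=9>6: swap a[2],a[4]; hi=3 → [6, 6, 9, 9, 9, 9, 10, 8, 10, 11]
a[mid]=9>6: swap a[2],a[3]; hi=2 → [6, 6, 9, 9, 9, 9, 10, 8, 10, 11]
a[mid]=9>6: swap a[2],a[2]; hi=1 → [6, 6, 9, 9, 9, 9, 10, 8, 10, 11]
end: lo=0, hi=1; a = [6, 6, 9, 9, 9, 9, 10, 8, 10, 11]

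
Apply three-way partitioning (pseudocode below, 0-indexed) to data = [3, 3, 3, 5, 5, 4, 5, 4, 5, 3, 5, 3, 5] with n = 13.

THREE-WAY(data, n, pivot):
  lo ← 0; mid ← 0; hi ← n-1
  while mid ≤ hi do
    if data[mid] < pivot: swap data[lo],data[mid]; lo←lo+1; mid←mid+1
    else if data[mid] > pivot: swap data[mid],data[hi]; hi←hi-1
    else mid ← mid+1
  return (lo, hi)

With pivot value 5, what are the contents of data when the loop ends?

pivot = 5; lo=0, mid=0, hi=12
data[mid]=3<5: swap data[0],data[0]; lo=1,mid=1 → [3, 3, 3, 5, 5, 4, 5, 4, 5, 3, 5, 3, 5]
data[mid]=3<5: swap data[1],data[1]; lo=2,mid=2 → [3, 3, 3, 5, 5, 4, 5, 4, 5, 3, 5, 3, 5]
data[mid]=3<5: swap data[2],data[2]; lo=3,mid=3 → [3, 3, 3, 5, 5, 4, 5, 4, 5, 3, 5, 3, 5]
data[mid]=5=5: mid=4
data[mid]=5=5: mid=5
data[mid]=4<5: swap data[3],data[5]; lo=4,mid=6 → [3, 3, 3, 4, 5, 5, 5, 4, 5, 3, 5, 3, 5]
data[mid]=5=5: mid=7
data[mid]=4<5: swap data[4],data[7]; lo=5,mid=8 → [3, 3, 3, 4, 4, 5, 5, 5, 5, 3, 5, 3, 5]
data[mid]=5=5: mid=9
data[mid]=3<5: swap data[5],data[9]; lo=6,mid=10 → [3, 3, 3, 4, 4, 3, 5, 5, 5, 5, 5, 3, 5]
data[mid]=5=5: mid=11
data[mid]=3<5: swap data[6],data[11]; lo=7,mid=12 → [3, 3, 3, 4, 4, 3, 3, 5, 5, 5, 5, 5, 5]
data[mid]=5=5: mid=13
end: lo=7, hi=12; data = [3, 3, 3, 4, 4, 3, 3, 5, 5, 5, 5, 5, 5]

[3, 3, 3, 4, 4, 3, 3, 5, 5, 5, 5, 5, 5]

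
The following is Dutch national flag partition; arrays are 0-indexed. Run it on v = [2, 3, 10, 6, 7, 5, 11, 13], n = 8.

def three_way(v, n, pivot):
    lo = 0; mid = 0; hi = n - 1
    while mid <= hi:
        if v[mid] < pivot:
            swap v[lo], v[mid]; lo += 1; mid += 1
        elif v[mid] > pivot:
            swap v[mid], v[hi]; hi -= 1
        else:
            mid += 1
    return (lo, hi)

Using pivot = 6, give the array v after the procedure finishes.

lo=0 mid=0 hi=7
2<6: swap(0,0), lo=1 mid=1 ⇒ [2, 3, 10, 6, 7, 5, 11, 13]
3<6: swap(1,1), lo=2 mid=2 ⇒ [2, 3, 10, 6, 7, 5, 11, 13]
10>6: swap(2,7), hi=6 ⇒ [2, 3, 13, 6, 7, 5, 11, 10]
13>6: swap(2,6), hi=5 ⇒ [2, 3, 11, 6, 7, 5, 13, 10]
11>6: swap(2,5), hi=4 ⇒ [2, 3, 5, 6, 7, 11, 13, 10]
5<6: swap(2,2), lo=3 mid=3 ⇒ [2, 3, 5, 6, 7, 11, 13, 10]
6=6: mid=4
7>6: swap(4,4), hi=3 ⇒ [2, 3, 5, 6, 7, 11, 13, 10]
done. lo=3 hi=3; v=[2, 3, 5, 6, 7, 11, 13, 10]

[2, 3, 5, 6, 7, 11, 13, 10]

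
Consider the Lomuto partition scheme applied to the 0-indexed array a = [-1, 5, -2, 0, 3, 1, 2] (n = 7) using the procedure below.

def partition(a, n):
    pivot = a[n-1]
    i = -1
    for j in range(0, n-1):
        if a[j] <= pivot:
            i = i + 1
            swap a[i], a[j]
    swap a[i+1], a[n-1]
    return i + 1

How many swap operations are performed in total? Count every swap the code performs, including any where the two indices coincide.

pivot = a[6] = 2; i = -1
j=0: a[0]=-1 ≤ 2 → i=0, swap a[0],a[0] (no change) → [-1, 5, -2, 0, 3, 1, 2]
j=1: a[1]=5 > 2 → no swap
j=2: a[2]=-2 ≤ 2 → i=1, swap a[1],a[2] → [-1, -2, 5, 0, 3, 1, 2]
j=3: a[3]=0 ≤ 2 → i=2, swap a[2],a[3] → [-1, -2, 0, 5, 3, 1, 2]
j=4: a[4]=3 > 2 → no swap
j=5: a[5]=1 ≤ 2 → i=3, swap a[3],a[5] → [-1, -2, 0, 1, 3, 5, 2]
final swap a[4],a[6] → [-1, -2, 0, 1, 2, 5, 3]; return 4

5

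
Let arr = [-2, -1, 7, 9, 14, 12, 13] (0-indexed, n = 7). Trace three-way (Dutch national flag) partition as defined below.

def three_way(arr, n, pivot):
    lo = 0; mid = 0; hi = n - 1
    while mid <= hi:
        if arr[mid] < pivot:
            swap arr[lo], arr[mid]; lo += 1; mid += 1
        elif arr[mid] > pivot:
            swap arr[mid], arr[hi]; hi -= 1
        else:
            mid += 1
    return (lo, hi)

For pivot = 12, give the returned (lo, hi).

lo=0 mid=0 hi=6
-2<12: swap(0,0), lo=1 mid=1 ⇒ [-2, -1, 7, 9, 14, 12, 13]
-1<12: swap(1,1), lo=2 mid=2 ⇒ [-2, -1, 7, 9, 14, 12, 13]
7<12: swap(2,2), lo=3 mid=3 ⇒ [-2, -1, 7, 9, 14, 12, 13]
9<12: swap(3,3), lo=4 mid=4 ⇒ [-2, -1, 7, 9, 14, 12, 13]
14>12: swap(4,6), hi=5 ⇒ [-2, -1, 7, 9, 13, 12, 14]
13>12: swap(4,5), hi=4 ⇒ [-2, -1, 7, 9, 12, 13, 14]
12=12: mid=5
done. lo=4 hi=4; arr=[-2, -1, 7, 9, 12, 13, 14]

(4, 4)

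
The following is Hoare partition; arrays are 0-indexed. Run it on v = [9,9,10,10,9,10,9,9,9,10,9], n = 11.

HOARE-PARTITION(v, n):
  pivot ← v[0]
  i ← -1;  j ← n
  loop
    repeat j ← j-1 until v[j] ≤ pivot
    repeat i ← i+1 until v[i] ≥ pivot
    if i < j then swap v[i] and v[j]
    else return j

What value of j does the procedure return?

4

pivot=9
j stops at 10 (9), i stops at 0 (9); swap ⇒ [9,9,10,10,9,10,9,9,9,10,9]
j stops at 8 (9), i stops at 1 (9); swap ⇒ [9,9,10,10,9,10,9,9,9,10,9]
j stops at 7 (9), i stops at 2 (10); swap ⇒ [9,9,9,10,9,10,9,10,9,10,9]
j stops at 6 (9), i stops at 3 (10); swap ⇒ [9,9,9,9,9,10,10,10,9,10,9]
j stops at 4, i stops at 4; i≥j ⇒ return 4. v=[9,9,9,9,9,10,10,10,9,10,9]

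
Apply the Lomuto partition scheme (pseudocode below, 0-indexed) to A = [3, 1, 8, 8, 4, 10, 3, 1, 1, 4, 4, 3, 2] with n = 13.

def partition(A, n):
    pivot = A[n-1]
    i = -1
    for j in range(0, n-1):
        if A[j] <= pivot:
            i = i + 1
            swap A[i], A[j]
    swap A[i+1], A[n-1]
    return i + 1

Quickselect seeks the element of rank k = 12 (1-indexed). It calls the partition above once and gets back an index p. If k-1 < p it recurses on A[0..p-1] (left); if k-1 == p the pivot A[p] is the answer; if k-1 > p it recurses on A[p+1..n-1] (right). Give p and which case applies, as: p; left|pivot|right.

3; right

pivot = A[12] = 2; i = -1
j=0: A[0]=3 > 2 → no swap
j=1: A[1]=1 ≤ 2 → i=0, swap A[0],A[1] → [1, 3, 8, 8, 4, 10, 3, 1, 1, 4, 4, 3, 2]
j=2: A[2]=8 > 2 → no swap
j=3: A[3]=8 > 2 → no swap
j=4: A[4]=4 > 2 → no swap
j=5: A[5]=10 > 2 → no swap
j=6: A[6]=3 > 2 → no swap
j=7: A[7]=1 ≤ 2 → i=1, swap A[1],A[7] → [1, 1, 8, 8, 4, 10, 3, 3, 1, 4, 4, 3, 2]
j=8: A[8]=1 ≤ 2 → i=2, swap A[2],A[8] → [1, 1, 1, 8, 4, 10, 3, 3, 8, 4, 4, 3, 2]
j=9: A[9]=4 > 2 → no swap
j=10: A[10]=4 > 2 → no swap
j=11: A[11]=3 > 2 → no swap
final swap A[3],A[12] → [1, 1, 1, 2, 4, 10, 3, 3, 8, 4, 4, 3, 8]; return 3
p = 3; k-1 = 11 > 3 ⇒ right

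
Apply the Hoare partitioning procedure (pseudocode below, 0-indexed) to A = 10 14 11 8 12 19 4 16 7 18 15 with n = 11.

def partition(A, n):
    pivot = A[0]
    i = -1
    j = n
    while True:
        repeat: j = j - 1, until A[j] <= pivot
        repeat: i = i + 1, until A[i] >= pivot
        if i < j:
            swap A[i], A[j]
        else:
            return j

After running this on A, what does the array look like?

7 4 8 11 12 19 14 16 10 18 15

pivot=10
j stops at 8 (7), i stops at 0 (10); swap ⇒ 7 14 11 8 12 19 4 16 10 18 15
j stops at 6 (4), i stops at 1 (14); swap ⇒ 7 4 11 8 12 19 14 16 10 18 15
j stops at 3 (8), i stops at 2 (11); swap ⇒ 7 4 8 11 12 19 14 16 10 18 15
j stops at 2, i stops at 3; i≥j ⇒ return 2. A=7 4 8 11 12 19 14 16 10 18 15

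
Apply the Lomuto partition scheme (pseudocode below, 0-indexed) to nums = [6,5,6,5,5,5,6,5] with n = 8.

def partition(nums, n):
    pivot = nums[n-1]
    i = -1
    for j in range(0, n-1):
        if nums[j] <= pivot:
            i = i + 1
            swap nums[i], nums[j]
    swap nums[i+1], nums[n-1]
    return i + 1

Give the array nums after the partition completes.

pivot=5, i=-1
j=0: 6>5, skip
j=1: 5≤5, i=0, swap(0,1) ⇒ [5,6,6,5,5,5,6,5]
j=2: 6>5, skip
j=3: 5≤5, i=1, swap(1,3) ⇒ [5,5,6,6,5,5,6,5]
j=4: 5≤5, i=2, swap(2,4) ⇒ [5,5,5,6,6,5,6,5]
j=5: 5≤5, i=3, swap(3,5) ⇒ [5,5,5,5,6,6,6,5]
j=6: 6>5, skip
swap(4,7) ⇒ [5,5,5,5,5,6,6,6]; return 4

[5,5,5,5,5,6,6,6]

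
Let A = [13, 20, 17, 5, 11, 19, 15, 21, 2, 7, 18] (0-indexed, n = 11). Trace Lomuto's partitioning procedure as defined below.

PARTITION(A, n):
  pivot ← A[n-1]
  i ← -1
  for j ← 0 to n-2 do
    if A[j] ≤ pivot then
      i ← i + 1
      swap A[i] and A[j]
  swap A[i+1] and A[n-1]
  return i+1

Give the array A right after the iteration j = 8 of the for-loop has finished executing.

[13, 17, 5, 11, 15, 2, 20, 21, 19, 7, 18]

pivot = A[10] = 18; i = -1
j=0: A[0]=13 ≤ 18 → i=0, swap A[0],A[0] (no change) → [13, 20, 17, 5, 11, 19, 15, 21, 2, 7, 18]
j=1: A[1]=20 > 18 → no swap
j=2: A[2]=17 ≤ 18 → i=1, swap A[1],A[2] → [13, 17, 20, 5, 11, 19, 15, 21, 2, 7, 18]
j=3: A[3]=5 ≤ 18 → i=2, swap A[2],A[3] → [13, 17, 5, 20, 11, 19, 15, 21, 2, 7, 18]
j=4: A[4]=11 ≤ 18 → i=3, swap A[3],A[4] → [13, 17, 5, 11, 20, 19, 15, 21, 2, 7, 18]
j=5: A[5]=19 > 18 → no swap
j=6: A[6]=15 ≤ 18 → i=4, swap A[4],A[6] → [13, 17, 5, 11, 15, 19, 20, 21, 2, 7, 18]
j=7: A[7]=21 > 18 → no swap
j=8: A[8]=2 ≤ 18 → i=5, swap A[5],A[8] → [13, 17, 5, 11, 15, 2, 20, 21, 19, 7, 18]
(after j=8) A = [13, 17, 5, 11, 15, 2, 20, 21, 19, 7, 18]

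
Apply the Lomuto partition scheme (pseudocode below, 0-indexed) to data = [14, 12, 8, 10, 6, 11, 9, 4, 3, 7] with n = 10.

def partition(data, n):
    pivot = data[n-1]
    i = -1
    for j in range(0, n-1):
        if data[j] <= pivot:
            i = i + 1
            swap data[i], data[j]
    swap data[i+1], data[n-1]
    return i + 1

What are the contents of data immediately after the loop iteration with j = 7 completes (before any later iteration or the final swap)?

[6, 4, 8, 10, 14, 11, 9, 12, 3, 7]

pivot=7, i=-1
j=0: 14>7, skip
j=1: 12>7, skip
j=2: 8>7, skip
j=3: 10>7, skip
j=4: 6≤7, i=0, swap(0,4) ⇒ [6, 12, 8, 10, 14, 11, 9, 4, 3, 7]
j=5: 11>7, skip
j=6: 9>7, skip
j=7: 4≤7, i=1, swap(1,7) ⇒ [6, 4, 8, 10, 14, 11, 9, 12, 3, 7]
(after j=7) data = [6, 4, 8, 10, 14, 11, 9, 12, 3, 7]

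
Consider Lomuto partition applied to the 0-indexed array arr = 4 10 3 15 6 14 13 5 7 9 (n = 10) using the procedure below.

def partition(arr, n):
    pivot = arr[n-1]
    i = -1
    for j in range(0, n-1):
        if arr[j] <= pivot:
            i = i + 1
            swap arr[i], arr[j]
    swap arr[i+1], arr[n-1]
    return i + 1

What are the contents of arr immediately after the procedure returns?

4 3 6 5 7 9 13 15 10 14

pivot = arr[9] = 9; i = -1
j=0: arr[0]=4 ≤ 9 → i=0, swap arr[0],arr[0] (no change) → 4 10 3 15 6 14 13 5 7 9
j=1: arr[1]=10 > 9 → no swap
j=2: arr[2]=3 ≤ 9 → i=1, swap arr[1],arr[2] → 4 3 10 15 6 14 13 5 7 9
j=3: arr[3]=15 > 9 → no swap
j=4: arr[4]=6 ≤ 9 → i=2, swap arr[2],arr[4] → 4 3 6 15 10 14 13 5 7 9
j=5: arr[5]=14 > 9 → no swap
j=6: arr[6]=13 > 9 → no swap
j=7: arr[7]=5 ≤ 9 → i=3, swap arr[3],arr[7] → 4 3 6 5 10 14 13 15 7 9
j=8: arr[8]=7 ≤ 9 → i=4, swap arr[4],arr[8] → 4 3 6 5 7 14 13 15 10 9
final swap arr[5],arr[9] → 4 3 6 5 7 9 13 15 10 14; return 5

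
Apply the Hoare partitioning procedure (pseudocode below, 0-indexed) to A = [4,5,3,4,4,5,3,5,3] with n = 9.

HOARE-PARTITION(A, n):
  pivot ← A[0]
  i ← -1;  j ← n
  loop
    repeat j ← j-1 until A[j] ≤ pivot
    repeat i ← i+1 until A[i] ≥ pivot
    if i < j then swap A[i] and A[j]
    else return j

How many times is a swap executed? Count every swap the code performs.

pivot = A[0] = 4; i = -1, j = 9
j→8 (A[8]=3≤4), i→0 (A[0]=4≥4); i<j, swap → [3,5,3,4,4,5,3,5,4]
j→6 (A[6]=3≤4), i→1 (A[1]=5≥4); i<j, swap → [3,3,3,4,4,5,5,5,4]
j→4 (A[4]=4≤4), i→3 (A[3]=4≥4); i<j, swap → [3,3,3,4,4,5,5,5,4]
j→3, i→4; i≥j, return j=3. A = [3,3,3,4,4,5,5,5,4]

3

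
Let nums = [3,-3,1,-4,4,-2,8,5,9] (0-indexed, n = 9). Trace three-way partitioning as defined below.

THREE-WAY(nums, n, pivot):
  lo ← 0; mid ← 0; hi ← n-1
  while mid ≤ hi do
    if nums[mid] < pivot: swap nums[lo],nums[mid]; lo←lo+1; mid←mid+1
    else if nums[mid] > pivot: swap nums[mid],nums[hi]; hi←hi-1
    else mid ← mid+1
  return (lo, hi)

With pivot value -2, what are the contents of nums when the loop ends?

[-3,-4,-2,4,1,8,5,9,3]

lo=0 mid=0 hi=8
3>-2: swap(0,8), hi=7 ⇒ [9,-3,1,-4,4,-2,8,5,3]
9>-2: swap(0,7), hi=6 ⇒ [5,-3,1,-4,4,-2,8,9,3]
5>-2: swap(0,6), hi=5 ⇒ [8,-3,1,-4,4,-2,5,9,3]
8>-2: swap(0,5), hi=4 ⇒ [-2,-3,1,-4,4,8,5,9,3]
-2=-2: mid=1
-3<-2: swap(0,1), lo=1 mid=2 ⇒ [-3,-2,1,-4,4,8,5,9,3]
1>-2: swap(2,4), hi=3 ⇒ [-3,-2,4,-4,1,8,5,9,3]
4>-2: swap(2,3), hi=2 ⇒ [-3,-2,-4,4,1,8,5,9,3]
-4<-2: swap(1,2), lo=2 mid=3 ⇒ [-3,-4,-2,4,1,8,5,9,3]
done. lo=2 hi=2; nums=[-3,-4,-2,4,1,8,5,9,3]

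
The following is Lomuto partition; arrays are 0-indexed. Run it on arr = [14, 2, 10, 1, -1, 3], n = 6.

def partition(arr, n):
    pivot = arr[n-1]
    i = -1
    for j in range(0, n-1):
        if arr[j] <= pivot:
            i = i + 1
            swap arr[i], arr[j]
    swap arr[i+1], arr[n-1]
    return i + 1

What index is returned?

pivot = arr[5] = 3; i = -1
j=0: arr[0]=14 > 3 → no swap
j=1: arr[1]=2 ≤ 3 → i=0, swap arr[0],arr[1] → [2, 14, 10, 1, -1, 3]
j=2: arr[2]=10 > 3 → no swap
j=3: arr[3]=1 ≤ 3 → i=1, swap arr[1],arr[3] → [2, 1, 10, 14, -1, 3]
j=4: arr[4]=-1 ≤ 3 → i=2, swap arr[2],arr[4] → [2, 1, -1, 14, 10, 3]
final swap arr[3],arr[5] → [2, 1, -1, 3, 10, 14]; return 3

3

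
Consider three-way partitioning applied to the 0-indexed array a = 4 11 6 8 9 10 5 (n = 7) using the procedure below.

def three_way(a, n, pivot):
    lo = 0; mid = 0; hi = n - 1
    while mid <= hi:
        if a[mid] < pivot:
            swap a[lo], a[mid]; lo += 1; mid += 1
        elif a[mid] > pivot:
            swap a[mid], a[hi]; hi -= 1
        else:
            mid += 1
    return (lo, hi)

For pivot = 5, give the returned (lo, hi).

lo=0 mid=0 hi=6
4<5: swap(0,0), lo=1 mid=1 ⇒ 4 11 6 8 9 10 5
11>5: swap(1,6), hi=5 ⇒ 4 5 6 8 9 10 11
5=5: mid=2
6>5: swap(2,5), hi=4 ⇒ 4 5 10 8 9 6 11
10>5: swap(2,4), hi=3 ⇒ 4 5 9 8 10 6 11
9>5: swap(2,3), hi=2 ⇒ 4 5 8 9 10 6 11
8>5: swap(2,2), hi=1 ⇒ 4 5 8 9 10 6 11
done. lo=1 hi=1; a=4 5 8 9 10 6 11

(1, 1)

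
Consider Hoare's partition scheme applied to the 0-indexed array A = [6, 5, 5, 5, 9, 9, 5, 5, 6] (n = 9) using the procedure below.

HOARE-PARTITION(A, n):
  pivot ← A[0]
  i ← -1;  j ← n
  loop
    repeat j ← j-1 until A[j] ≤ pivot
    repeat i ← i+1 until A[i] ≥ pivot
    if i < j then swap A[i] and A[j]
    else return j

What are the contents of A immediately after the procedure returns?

pivot=6
j stops at 8 (6), i stops at 0 (6); swap ⇒ [6, 5, 5, 5, 9, 9, 5, 5, 6]
j stops at 7 (5), i stops at 4 (9); swap ⇒ [6, 5, 5, 5, 5, 9, 5, 9, 6]
j stops at 6 (5), i stops at 5 (9); swap ⇒ [6, 5, 5, 5, 5, 5, 9, 9, 6]
j stops at 5, i stops at 6; i≥j ⇒ return 5. A=[6, 5, 5, 5, 5, 5, 9, 9, 6]

[6, 5, 5, 5, 5, 5, 9, 9, 6]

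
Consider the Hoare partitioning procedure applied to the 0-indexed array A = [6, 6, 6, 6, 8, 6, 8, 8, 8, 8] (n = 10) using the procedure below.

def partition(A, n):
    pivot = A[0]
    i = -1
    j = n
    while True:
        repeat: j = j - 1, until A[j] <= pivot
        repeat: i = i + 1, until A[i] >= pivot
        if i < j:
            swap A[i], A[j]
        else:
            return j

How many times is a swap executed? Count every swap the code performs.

2

pivot = A[0] = 6; i = -1, j = 10
j→5 (A[5]=6≤6), i→0 (A[0]=6≥6); i<j, swap → [6, 6, 6, 6, 8, 6, 8, 8, 8, 8]
j→3 (A[3]=6≤6), i→1 (A[1]=6≥6); i<j, swap → [6, 6, 6, 6, 8, 6, 8, 8, 8, 8]
j→2, i→2; i≥j, return j=2. A = [6, 6, 6, 6, 8, 6, 8, 8, 8, 8]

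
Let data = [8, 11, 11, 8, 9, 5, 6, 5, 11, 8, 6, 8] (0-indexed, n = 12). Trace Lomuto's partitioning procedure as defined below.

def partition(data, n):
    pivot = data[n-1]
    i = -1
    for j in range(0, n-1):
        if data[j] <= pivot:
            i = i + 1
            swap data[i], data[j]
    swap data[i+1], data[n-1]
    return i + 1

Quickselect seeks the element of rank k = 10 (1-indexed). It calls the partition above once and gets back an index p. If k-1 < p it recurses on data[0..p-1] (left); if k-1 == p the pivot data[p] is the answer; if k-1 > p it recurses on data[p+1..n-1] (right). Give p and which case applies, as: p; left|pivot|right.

pivot=8, i=-1
j=0: 8≤8, i=0, swap(0,0) ⇒ [8, 11, 11, 8, 9, 5, 6, 5, 11, 8, 6, 8]
j=1: 11>8, skip
j=2: 11>8, skip
j=3: 8≤8, i=1, swap(1,3) ⇒ [8, 8, 11, 11, 9, 5, 6, 5, 11, 8, 6, 8]
j=4: 9>8, skip
j=5: 5≤8, i=2, swap(2,5) ⇒ [8, 8, 5, 11, 9, 11, 6, 5, 11, 8, 6, 8]
j=6: 6≤8, i=3, swap(3,6) ⇒ [8, 8, 5, 6, 9, 11, 11, 5, 11, 8, 6, 8]
j=7: 5≤8, i=4, swap(4,7) ⇒ [8, 8, 5, 6, 5, 11, 11, 9, 11, 8, 6, 8]
j=8: 11>8, skip
j=9: 8≤8, i=5, swap(5,9) ⇒ [8, 8, 5, 6, 5, 8, 11, 9, 11, 11, 6, 8]
j=10: 6≤8, i=6, swap(6,10) ⇒ [8, 8, 5, 6, 5, 8, 6, 9, 11, 11, 11, 8]
swap(7,11) ⇒ [8, 8, 5, 6, 5, 8, 6, 8, 11, 11, 11, 9]; return 7
p = 7; k-1 = 9 > 7 ⇒ right

7; right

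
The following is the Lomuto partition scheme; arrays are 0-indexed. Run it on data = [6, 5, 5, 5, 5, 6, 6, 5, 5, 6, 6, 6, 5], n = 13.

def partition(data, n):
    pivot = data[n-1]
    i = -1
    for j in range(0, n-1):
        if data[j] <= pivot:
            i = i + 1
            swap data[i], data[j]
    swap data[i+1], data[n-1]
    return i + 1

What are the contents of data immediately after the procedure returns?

pivot=5, i=-1
j=0: 6>5, skip
j=1: 5≤5, i=0, swap(0,1) ⇒ [5, 6, 5, 5, 5, 6, 6, 5, 5, 6, 6, 6, 5]
j=2: 5≤5, i=1, swap(1,2) ⇒ [5, 5, 6, 5, 5, 6, 6, 5, 5, 6, 6, 6, 5]
j=3: 5≤5, i=2, swap(2,3) ⇒ [5, 5, 5, 6, 5, 6, 6, 5, 5, 6, 6, 6, 5]
j=4: 5≤5, i=3, swap(3,4) ⇒ [5, 5, 5, 5, 6, 6, 6, 5, 5, 6, 6, 6, 5]
j=5: 6>5, skip
j=6: 6>5, skip
j=7: 5≤5, i=4, swap(4,7) ⇒ [5, 5, 5, 5, 5, 6, 6, 6, 5, 6, 6, 6, 5]
j=8: 5≤5, i=5, swap(5,8) ⇒ [5, 5, 5, 5, 5, 5, 6, 6, 6, 6, 6, 6, 5]
j=9: 6>5, skip
j=10: 6>5, skip
j=11: 6>5, skip
swap(6,12) ⇒ [5, 5, 5, 5, 5, 5, 5, 6, 6, 6, 6, 6, 6]; return 6

[5, 5, 5, 5, 5, 5, 5, 6, 6, 6, 6, 6, 6]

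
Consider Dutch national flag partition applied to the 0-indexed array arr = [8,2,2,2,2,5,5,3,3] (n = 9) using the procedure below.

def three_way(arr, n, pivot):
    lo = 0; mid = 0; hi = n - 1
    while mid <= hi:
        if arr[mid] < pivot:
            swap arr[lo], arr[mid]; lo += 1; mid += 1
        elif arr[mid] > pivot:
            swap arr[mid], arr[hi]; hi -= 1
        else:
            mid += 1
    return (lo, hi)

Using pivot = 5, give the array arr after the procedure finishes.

pivot = 5; lo=0, mid=0, hi=8
arr[mid]=8>5: swap arr[0],arr[8]; hi=7 → [3,2,2,2,2,5,5,3,8]
arr[mid]=3<5: swap arr[0],arr[0]; lo=1,mid=1 → [3,2,2,2,2,5,5,3,8]
arr[mid]=2<5: swap arr[1],arr[1]; lo=2,mid=2 → [3,2,2,2,2,5,5,3,8]
arr[mid]=2<5: swap arr[2],arr[2]; lo=3,mid=3 → [3,2,2,2,2,5,5,3,8]
arr[mid]=2<5: swap arr[3],arr[3]; lo=4,mid=4 → [3,2,2,2,2,5,5,3,8]
arr[mid]=2<5: swap arr[4],arr[4]; lo=5,mid=5 → [3,2,2,2,2,5,5,3,8]
arr[mid]=5=5: mid=6
arr[mid]=5=5: mid=7
arr[mid]=3<5: swap arr[5],arr[7]; lo=6,mid=8 → [3,2,2,2,2,3,5,5,8]
end: lo=6, hi=7; arr = [3,2,2,2,2,3,5,5,8]

[3,2,2,2,2,3,5,5,8]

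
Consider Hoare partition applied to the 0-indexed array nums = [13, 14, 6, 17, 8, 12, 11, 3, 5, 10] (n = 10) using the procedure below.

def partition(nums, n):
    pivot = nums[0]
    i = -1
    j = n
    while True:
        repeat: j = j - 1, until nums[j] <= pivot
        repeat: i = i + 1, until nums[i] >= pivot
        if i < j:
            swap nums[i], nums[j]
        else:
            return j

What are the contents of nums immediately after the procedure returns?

pivot=13
j stops at 9 (10), i stops at 0 (13); swap ⇒ [10, 14, 6, 17, 8, 12, 11, 3, 5, 13]
j stops at 8 (5), i stops at 1 (14); swap ⇒ [10, 5, 6, 17, 8, 12, 11, 3, 14, 13]
j stops at 7 (3), i stops at 3 (17); swap ⇒ [10, 5, 6, 3, 8, 12, 11, 17, 14, 13]
j stops at 6, i stops at 7; i≥j ⇒ return 6. nums=[10, 5, 6, 3, 8, 12, 11, 17, 14, 13]

[10, 5, 6, 3, 8, 12, 11, 17, 14, 13]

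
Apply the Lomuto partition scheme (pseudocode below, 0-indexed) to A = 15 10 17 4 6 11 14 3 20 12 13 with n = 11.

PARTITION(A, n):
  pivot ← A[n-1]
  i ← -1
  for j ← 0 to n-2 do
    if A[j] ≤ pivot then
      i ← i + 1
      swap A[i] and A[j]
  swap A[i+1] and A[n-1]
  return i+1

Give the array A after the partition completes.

pivot=13, i=-1
j=0: 15>13, skip
j=1: 10≤13, i=0, swap(0,1) ⇒ 10 15 17 4 6 11 14 3 20 12 13
j=2: 17>13, skip
j=3: 4≤13, i=1, swap(1,3) ⇒ 10 4 17 15 6 11 14 3 20 12 13
j=4: 6≤13, i=2, swap(2,4) ⇒ 10 4 6 15 17 11 14 3 20 12 13
j=5: 11≤13, i=3, swap(3,5) ⇒ 10 4 6 11 17 15 14 3 20 12 13
j=6: 14>13, skip
j=7: 3≤13, i=4, swap(4,7) ⇒ 10 4 6 11 3 15 14 17 20 12 13
j=8: 20>13, skip
j=9: 12≤13, i=5, swap(5,9) ⇒ 10 4 6 11 3 12 14 17 20 15 13
swap(6,10) ⇒ 10 4 6 11 3 12 13 17 20 15 14; return 6

10 4 6 11 3 12 13 17 20 15 14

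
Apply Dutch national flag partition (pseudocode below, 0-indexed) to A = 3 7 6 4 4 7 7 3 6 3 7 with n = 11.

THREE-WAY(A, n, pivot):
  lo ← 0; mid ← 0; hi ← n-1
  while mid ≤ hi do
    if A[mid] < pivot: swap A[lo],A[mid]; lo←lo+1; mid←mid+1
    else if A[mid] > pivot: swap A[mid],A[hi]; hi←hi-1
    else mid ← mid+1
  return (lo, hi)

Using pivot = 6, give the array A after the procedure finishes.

3 3 4 4 3 6 6 7 7 7 7

lo=0 mid=0 hi=10
3<6: swap(0,0), lo=1 mid=1 ⇒ 3 7 6 4 4 7 7 3 6 3 7
7>6: swap(1,10), hi=9 ⇒ 3 7 6 4 4 7 7 3 6 3 7
7>6: swap(1,9), hi=8 ⇒ 3 3 6 4 4 7 7 3 6 7 7
3<6: swap(1,1), lo=2 mid=2 ⇒ 3 3 6 4 4 7 7 3 6 7 7
6=6: mid=3
4<6: swap(2,3), lo=3 mid=4 ⇒ 3 3 4 6 4 7 7 3 6 7 7
4<6: swap(3,4), lo=4 mid=5 ⇒ 3 3 4 4 6 7 7 3 6 7 7
7>6: swap(5,8), hi=7 ⇒ 3 3 4 4 6 6 7 3 7 7 7
6=6: mid=6
7>6: swap(6,7), hi=6 ⇒ 3 3 4 4 6 6 3 7 7 7 7
3<6: swap(4,6), lo=5 mid=7 ⇒ 3 3 4 4 3 6 6 7 7 7 7
done. lo=5 hi=6; A=3 3 4 4 3 6 6 7 7 7 7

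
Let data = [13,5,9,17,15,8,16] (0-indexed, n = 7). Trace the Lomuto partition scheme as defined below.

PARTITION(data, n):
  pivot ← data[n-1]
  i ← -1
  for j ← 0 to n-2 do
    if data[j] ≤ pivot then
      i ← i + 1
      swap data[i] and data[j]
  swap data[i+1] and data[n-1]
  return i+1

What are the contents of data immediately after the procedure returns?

pivot = data[6] = 16; i = -1
j=0: data[0]=13 ≤ 16 → i=0, swap data[0],data[0] (no change) → [13,5,9,17,15,8,16]
j=1: data[1]=5 ≤ 16 → i=1, swap data[1],data[1] (no change) → [13,5,9,17,15,8,16]
j=2: data[2]=9 ≤ 16 → i=2, swap data[2],data[2] (no change) → [13,5,9,17,15,8,16]
j=3: data[3]=17 > 16 → no swap
j=4: data[4]=15 ≤ 16 → i=3, swap data[3],data[4] → [13,5,9,15,17,8,16]
j=5: data[5]=8 ≤ 16 → i=4, swap data[4],data[5] → [13,5,9,15,8,17,16]
final swap data[5],data[6] → [13,5,9,15,8,16,17]; return 5

[13,5,9,15,8,16,17]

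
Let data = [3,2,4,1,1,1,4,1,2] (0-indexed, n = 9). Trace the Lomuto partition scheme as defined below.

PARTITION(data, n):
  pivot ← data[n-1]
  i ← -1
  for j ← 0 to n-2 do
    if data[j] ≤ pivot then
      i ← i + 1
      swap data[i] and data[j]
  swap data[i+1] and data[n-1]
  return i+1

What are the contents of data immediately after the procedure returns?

pivot=2, i=-1
j=0: 3>2, skip
j=1: 2≤2, i=0, swap(0,1) ⇒ [2,3,4,1,1,1,4,1,2]
j=2: 4>2, skip
j=3: 1≤2, i=1, swap(1,3) ⇒ [2,1,4,3,1,1,4,1,2]
j=4: 1≤2, i=2, swap(2,4) ⇒ [2,1,1,3,4,1,4,1,2]
j=5: 1≤2, i=3, swap(3,5) ⇒ [2,1,1,1,4,3,4,1,2]
j=6: 4>2, skip
j=7: 1≤2, i=4, swap(4,7) ⇒ [2,1,1,1,1,3,4,4,2]
swap(5,8) ⇒ [2,1,1,1,1,2,4,4,3]; return 5

[2,1,1,1,1,2,4,4,3]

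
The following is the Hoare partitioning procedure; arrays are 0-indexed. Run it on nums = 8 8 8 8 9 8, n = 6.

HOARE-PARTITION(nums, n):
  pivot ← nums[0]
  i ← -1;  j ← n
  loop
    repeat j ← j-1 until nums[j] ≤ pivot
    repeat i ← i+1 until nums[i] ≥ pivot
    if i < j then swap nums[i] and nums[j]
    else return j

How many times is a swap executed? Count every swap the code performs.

2

pivot=8
j stops at 5 (8), i stops at 0 (8); swap ⇒ 8 8 8 8 9 8
j stops at 3 (8), i stops at 1 (8); swap ⇒ 8 8 8 8 9 8
j stops at 2, i stops at 2; i≥j ⇒ return 2. nums=8 8 8 8 9 8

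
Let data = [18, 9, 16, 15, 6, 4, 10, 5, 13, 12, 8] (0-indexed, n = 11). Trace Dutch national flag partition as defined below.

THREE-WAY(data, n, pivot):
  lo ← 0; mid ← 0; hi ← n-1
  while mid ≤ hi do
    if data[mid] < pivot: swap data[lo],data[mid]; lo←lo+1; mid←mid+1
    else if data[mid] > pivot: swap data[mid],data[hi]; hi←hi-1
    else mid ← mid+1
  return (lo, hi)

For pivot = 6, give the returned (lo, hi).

pivot = 6; lo=0, mid=0, hi=10
data[mid]=18>6: swap data[0],data[10]; hi=9 → [8, 9, 16, 15, 6, 4, 10, 5, 13, 12, 18]
data[mid]=8>6: swap data[0],data[9]; hi=8 → [12, 9, 16, 15, 6, 4, 10, 5, 13, 8, 18]
data[mid]=12>6: swap data[0],data[8]; hi=7 → [13, 9, 16, 15, 6, 4, 10, 5, 12, 8, 18]
data[mid]=13>6: swap data[0],data[7]; hi=6 → [5, 9, 16, 15, 6, 4, 10, 13, 12, 8, 18]
data[mid]=5<6: swap data[0],data[0]; lo=1,mid=1 → [5, 9, 16, 15, 6, 4, 10, 13, 12, 8, 18]
data[mid]=9>6: swap data[1],data[6]; hi=5 → [5, 10, 16, 15, 6, 4, 9, 13, 12, 8, 18]
data[mid]=10>6: swap data[1],data[5]; hi=4 → [5, 4, 16, 15, 6, 10, 9, 13, 12, 8, 18]
data[mid]=4<6: swap data[1],data[1]; lo=2,mid=2 → [5, 4, 16, 15, 6, 10, 9, 13, 12, 8, 18]
data[mid]=16>6: swap data[2],data[4]; hi=3 → [5, 4, 6, 15, 16, 10, 9, 13, 12, 8, 18]
data[mid]=6=6: mid=3
data[mid]=15>6: swap data[3],data[3]; hi=2 → [5, 4, 6, 15, 16, 10, 9, 13, 12, 8, 18]
end: lo=2, hi=2; data = [5, 4, 6, 15, 16, 10, 9, 13, 12, 8, 18]

(2, 2)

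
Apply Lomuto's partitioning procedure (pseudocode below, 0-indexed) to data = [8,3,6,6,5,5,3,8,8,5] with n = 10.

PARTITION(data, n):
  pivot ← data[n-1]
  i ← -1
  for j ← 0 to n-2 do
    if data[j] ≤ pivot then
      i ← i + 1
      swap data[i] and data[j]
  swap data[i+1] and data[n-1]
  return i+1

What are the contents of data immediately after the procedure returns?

pivot = data[9] = 5; i = -1
j=0: data[0]=8 > 5 → no swap
j=1: data[1]=3 ≤ 5 → i=0, swap data[0],data[1] → [3,8,6,6,5,5,3,8,8,5]
j=2: data[2]=6 > 5 → no swap
j=3: data[3]=6 > 5 → no swap
j=4: data[4]=5 ≤ 5 → i=1, swap data[1],data[4] → [3,5,6,6,8,5,3,8,8,5]
j=5: data[5]=5 ≤ 5 → i=2, swap data[2],data[5] → [3,5,5,6,8,6,3,8,8,5]
j=6: data[6]=3 ≤ 5 → i=3, swap data[3],data[6] → [3,5,5,3,8,6,6,8,8,5]
j=7: data[7]=8 > 5 → no swap
j=8: data[8]=8 > 5 → no swap
final swap data[4],data[9] → [3,5,5,3,5,6,6,8,8,8]; return 4

[3,5,5,3,5,6,6,8,8,8]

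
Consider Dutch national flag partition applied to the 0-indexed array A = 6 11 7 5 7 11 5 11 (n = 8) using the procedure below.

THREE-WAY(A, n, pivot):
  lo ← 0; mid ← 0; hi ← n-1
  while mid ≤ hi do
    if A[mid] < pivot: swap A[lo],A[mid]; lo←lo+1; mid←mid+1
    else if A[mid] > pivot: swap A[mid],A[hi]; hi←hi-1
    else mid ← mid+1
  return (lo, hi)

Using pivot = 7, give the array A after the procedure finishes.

6 5 5 7 7 11 11 11

pivot = 7; lo=0, mid=0, hi=7
A[mid]=6<7: swap A[0],A[0]; lo=1,mid=1 → 6 11 7 5 7 11 5 11
A[mid]=11>7: swap A[1],A[7]; hi=6 → 6 11 7 5 7 11 5 11
A[mid]=11>7: swap A[1],A[6]; hi=5 → 6 5 7 5 7 11 11 11
A[mid]=5<7: swap A[1],A[1]; lo=2,mid=2 → 6 5 7 5 7 11 11 11
A[mid]=7=7: mid=3
A[mid]=5<7: swap A[2],A[3]; lo=3,mid=4 → 6 5 5 7 7 11 11 11
A[mid]=7=7: mid=5
A[mid]=11>7: swap A[5],A[5]; hi=4 → 6 5 5 7 7 11 11 11
end: lo=3, hi=4; A = 6 5 5 7 7 11 11 11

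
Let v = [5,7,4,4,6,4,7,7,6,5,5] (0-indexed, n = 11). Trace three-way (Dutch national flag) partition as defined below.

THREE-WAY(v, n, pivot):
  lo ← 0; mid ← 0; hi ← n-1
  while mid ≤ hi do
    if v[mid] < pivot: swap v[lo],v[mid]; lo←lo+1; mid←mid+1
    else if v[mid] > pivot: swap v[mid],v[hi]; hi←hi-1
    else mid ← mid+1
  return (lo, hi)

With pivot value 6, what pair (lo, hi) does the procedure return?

(6, 7)

pivot = 6; lo=0, mid=0, hi=10
v[mid]=5<6: swap v[0],v[0]; lo=1,mid=1 → [5,7,4,4,6,4,7,7,6,5,5]
v[mid]=7>6: swap v[1],v[10]; hi=9 → [5,5,4,4,6,4,7,7,6,5,7]
v[mid]=5<6: swap v[1],v[1]; lo=2,mid=2 → [5,5,4,4,6,4,7,7,6,5,7]
v[mid]=4<6: swap v[2],v[2]; lo=3,mid=3 → [5,5,4,4,6,4,7,7,6,5,7]
v[mid]=4<6: swap v[3],v[3]; lo=4,mid=4 → [5,5,4,4,6,4,7,7,6,5,7]
v[mid]=6=6: mid=5
v[mid]=4<6: swap v[4],v[5]; lo=5,mid=6 → [5,5,4,4,4,6,7,7,6,5,7]
v[mid]=7>6: swap v[6],v[9]; hi=8 → [5,5,4,4,4,6,5,7,6,7,7]
v[mid]=5<6: swap v[5],v[6]; lo=6,mid=7 → [5,5,4,4,4,5,6,7,6,7,7]
v[mid]=7>6: swap v[7],v[8]; hi=7 → [5,5,4,4,4,5,6,6,7,7,7]
v[mid]=6=6: mid=8
end: lo=6, hi=7; v = [5,5,4,4,4,5,6,6,7,7,7]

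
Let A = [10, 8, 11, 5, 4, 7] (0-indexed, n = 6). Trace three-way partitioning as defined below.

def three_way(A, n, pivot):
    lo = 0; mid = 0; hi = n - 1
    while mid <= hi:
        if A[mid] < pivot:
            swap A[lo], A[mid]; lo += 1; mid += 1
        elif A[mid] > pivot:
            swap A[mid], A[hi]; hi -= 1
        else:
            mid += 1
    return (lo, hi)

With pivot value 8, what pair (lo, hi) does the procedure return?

lo=0 mid=0 hi=5
10>8: swap(0,5), hi=4 ⇒ [7, 8, 11, 5, 4, 10]
7<8: swap(0,0), lo=1 mid=1 ⇒ [7, 8, 11, 5, 4, 10]
8=8: mid=2
11>8: swap(2,4), hi=3 ⇒ [7, 8, 4, 5, 11, 10]
4<8: swap(1,2), lo=2 mid=3 ⇒ [7, 4, 8, 5, 11, 10]
5<8: swap(2,3), lo=3 mid=4 ⇒ [7, 4, 5, 8, 11, 10]
done. lo=3 hi=3; A=[7, 4, 5, 8, 11, 10]

(3, 3)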